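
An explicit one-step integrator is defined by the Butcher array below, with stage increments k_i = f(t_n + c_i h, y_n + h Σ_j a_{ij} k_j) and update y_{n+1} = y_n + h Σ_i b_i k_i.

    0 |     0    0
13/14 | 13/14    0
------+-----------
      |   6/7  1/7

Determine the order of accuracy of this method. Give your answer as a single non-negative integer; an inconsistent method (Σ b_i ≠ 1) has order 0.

b = (6/7, 1/7)
c = (0, 13/14)
Σ b_i: 6/7·1 + 1/7·1 = 1 ✓
b·c: 1/7·13/14 = 13/98 ≠ 1/2 ⇒ order 1.

1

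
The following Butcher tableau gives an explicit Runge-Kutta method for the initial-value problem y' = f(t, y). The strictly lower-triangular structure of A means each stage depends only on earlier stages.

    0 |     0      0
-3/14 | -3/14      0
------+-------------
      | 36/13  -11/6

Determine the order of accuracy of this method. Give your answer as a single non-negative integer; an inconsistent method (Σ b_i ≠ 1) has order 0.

0

b = (36/13, -11/6)
c = (0, -3/14)
Σ b_i: 36/13·1 + (-11/6)·1 = 73/78 ≠ 1 ⇒ order 0.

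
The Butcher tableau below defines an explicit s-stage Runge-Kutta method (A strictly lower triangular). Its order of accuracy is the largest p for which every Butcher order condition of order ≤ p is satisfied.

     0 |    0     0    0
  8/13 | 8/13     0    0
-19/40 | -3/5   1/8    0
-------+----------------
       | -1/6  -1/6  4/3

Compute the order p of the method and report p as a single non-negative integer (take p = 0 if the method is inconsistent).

b = (-1/6, -1/6, 4/3)
c = (0, 8/13, -19/40)
Ac = (0, 0, 1/13)
Σ b_i: (-1/6)·1 + (-1/6)·1 + 4/3·1 = 1 ✓
b·c: (-1/6)·8/13 + 4/3·(-19/40) = -287/390 ≠ 1/2 ⇒ order 1.

1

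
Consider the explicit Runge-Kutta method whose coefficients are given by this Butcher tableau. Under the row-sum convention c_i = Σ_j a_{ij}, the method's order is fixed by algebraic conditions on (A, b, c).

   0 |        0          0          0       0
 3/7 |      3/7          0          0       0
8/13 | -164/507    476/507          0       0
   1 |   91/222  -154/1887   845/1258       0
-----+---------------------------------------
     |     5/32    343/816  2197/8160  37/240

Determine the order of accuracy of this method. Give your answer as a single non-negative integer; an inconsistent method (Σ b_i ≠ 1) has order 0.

4

b = (5/32, 343/816, 2197/8160, 37/240)
c = (0, 3/7, 8/13, 1)
Ac = (0, 0, 68/169, 14/37)
Σ b_i: 5/32·1 + 343/816·1 + 2197/8160·1 + 37/240·1 = 1 ✓
b·c: 343/816·3/7 + 2197/8160·8/13 + 37/240·1 = 1/2 ✓
b·c²: 343/816·9/49 + 2197/8160·64/169 + 37/240·1 = 1/3 ✓
b·Ac: 2197/8160·68/169 + 37/240·14/37 = 1/6 ✓
b·c³: 343/816·27/343 + 2197/8160·512/2197 + 37/240·1 = 1/4 ✓
b·(c∘Ac): 2197/8160·544/2197 + 37/240·14/37 = 1/8 ✓
b·Ac²: 2197/8160·204/1183 + 37/240·62/259 = 1/12 ✓
b·A²c: 37/240·10/37 = 1/24 ✓; 4 stages ⇒ order 4.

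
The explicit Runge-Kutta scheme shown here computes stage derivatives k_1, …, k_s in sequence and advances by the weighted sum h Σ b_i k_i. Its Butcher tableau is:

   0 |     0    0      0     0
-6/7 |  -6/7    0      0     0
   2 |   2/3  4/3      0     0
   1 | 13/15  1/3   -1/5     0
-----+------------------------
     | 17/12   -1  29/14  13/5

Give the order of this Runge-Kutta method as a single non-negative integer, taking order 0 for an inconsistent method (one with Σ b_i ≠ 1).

0

b = (17/12, -1, 29/14, 13/5)
c = (0, -6/7, 2, 1)
Ac = (0, 0, -8/7, -24/35)
Σ b_i: 17/12·1 + (-1)·1 + 29/14·1 + 13/5·1 = 2137/420 ≠ 1 ⇒ order 0.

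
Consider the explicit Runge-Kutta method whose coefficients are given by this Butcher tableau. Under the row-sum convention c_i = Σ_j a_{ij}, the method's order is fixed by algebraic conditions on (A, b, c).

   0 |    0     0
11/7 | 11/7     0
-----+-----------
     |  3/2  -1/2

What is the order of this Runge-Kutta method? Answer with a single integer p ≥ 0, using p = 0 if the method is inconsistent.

1

b = (3/2, -1/2)
c = (0, 11/7)
Σ b_i: 3/2·1 + (-1/2)·1 = 1 ✓
b·c: (-1/2)·11/7 = -11/14 ≠ 1/2 ⇒ order 1.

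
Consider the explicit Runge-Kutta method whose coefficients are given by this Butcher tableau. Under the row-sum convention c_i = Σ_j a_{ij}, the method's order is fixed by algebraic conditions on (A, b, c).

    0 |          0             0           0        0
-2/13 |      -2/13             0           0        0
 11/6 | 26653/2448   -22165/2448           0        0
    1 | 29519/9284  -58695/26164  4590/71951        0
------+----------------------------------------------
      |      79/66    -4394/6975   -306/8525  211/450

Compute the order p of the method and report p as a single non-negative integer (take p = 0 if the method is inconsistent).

4

b = (79/66, -4394/6975, -306/8525, 211/450)
c = (0, -2/13, 11/6, 1)
Ac = (0, 0, 1705/1224, 195/422)
Σ b_i: 79/66·1 + (-4394/6975)·1 + (-306/8525)·1 + 211/450·1 = 1 ✓
b·c: (-4394/6975)·(-2/13) + (-306/8525)·11/6 + 211/450·1 = 1/2 ✓
b·c²: (-4394/6975)·4/169 + (-306/8525)·121/36 + 211/450·1 = 1/3 ✓
b·Ac: (-306/8525)·1705/1224 + 211/450·195/422 = 1/6 ✓
b·c³: (-4394/6975)·(-8/2197) + (-306/8525)·1331/216 + 211/450·1 = 1/4 ✓
b·(c∘Ac): (-306/8525)·18755/7344 + 211/450·195/422 = 1/8 ✓
b·Ac²: (-306/8525)·(-1705/7956) + 211/450·885/5486 = 1/12 ✓
b·A²c: 211/450·75/844 = 1/24 ✓; 4 stages ⇒ order 4.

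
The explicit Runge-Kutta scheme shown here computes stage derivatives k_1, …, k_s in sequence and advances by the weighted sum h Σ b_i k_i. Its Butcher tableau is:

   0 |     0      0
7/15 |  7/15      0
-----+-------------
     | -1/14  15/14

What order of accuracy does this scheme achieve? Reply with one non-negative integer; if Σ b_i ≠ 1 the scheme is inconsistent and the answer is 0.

2

b = (-1/14, 15/14)
c = (0, 7/15)
Σ b_i: (-1/14)·1 + 15/14·1 = 1 ✓
b·c: 15/14·7/15 = 1/2 ✓; 2 stages ⇒ order 2.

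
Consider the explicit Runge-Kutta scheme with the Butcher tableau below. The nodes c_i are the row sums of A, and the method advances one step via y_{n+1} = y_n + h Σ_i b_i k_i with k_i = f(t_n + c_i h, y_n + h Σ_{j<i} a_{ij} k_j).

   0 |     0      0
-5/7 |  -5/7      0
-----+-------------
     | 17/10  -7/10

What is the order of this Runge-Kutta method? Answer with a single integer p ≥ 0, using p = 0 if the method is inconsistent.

2

b = (17/10, -7/10)
c = (0, -5/7)
Σ b_i: 17/10·1 + (-7/10)·1 = 1 ✓
b·c: (-7/10)·(-5/7) = 1/2 ✓; 2 stages ⇒ order 2.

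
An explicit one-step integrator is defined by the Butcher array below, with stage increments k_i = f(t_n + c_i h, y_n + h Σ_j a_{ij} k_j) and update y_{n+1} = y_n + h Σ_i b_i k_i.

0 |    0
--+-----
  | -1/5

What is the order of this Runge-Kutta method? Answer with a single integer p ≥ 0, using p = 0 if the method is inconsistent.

0

b = (-1/5)
c = (0)
Σ b_i: (-1/5)·1 = -1/5 ≠ 1 ⇒ order 0.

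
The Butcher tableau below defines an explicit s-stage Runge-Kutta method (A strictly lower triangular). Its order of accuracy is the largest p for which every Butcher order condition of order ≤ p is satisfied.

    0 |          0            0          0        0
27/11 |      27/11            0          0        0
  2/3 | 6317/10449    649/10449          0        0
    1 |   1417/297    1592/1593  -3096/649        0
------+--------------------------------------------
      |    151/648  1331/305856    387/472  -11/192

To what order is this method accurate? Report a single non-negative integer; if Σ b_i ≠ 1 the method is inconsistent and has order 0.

b = (151/648, 1331/305856, 387/472, -11/192)
c = (0, 27/11, 2/3, 1)
Ac = (0, 0, 59/387, -8/11)
Σ b_i: 151/648·1 + 1331/305856·1 + 387/472·1 + (-11/192)·1 = 1 ✓
b·c: 1331/305856·27/11 + 387/472·2/3 + (-11/192)·1 = 1/2 ✓
b·c²: 1331/305856·729/121 + 387/472·4/9 + (-11/192)·1 = 1/3 ✓
b·Ac: 387/472·59/387 + (-11/192)·(-8/11) = 1/6 ✓
b·c³: 1331/305856·19683/1331 + 387/472·8/27 + (-11/192)·1 = 1/4 ✓
b·(c∘Ac): 387/472·118/1161 + (-11/192)·(-8/11) = 1/8 ✓
b·Ac²: 387/472·177/473 + (-11/192)·472/121 = 1/12 ✓
b·A²c: (-11/192)·(-8/11) = 1/24 ✓; 4 stages ⇒ order 4.

4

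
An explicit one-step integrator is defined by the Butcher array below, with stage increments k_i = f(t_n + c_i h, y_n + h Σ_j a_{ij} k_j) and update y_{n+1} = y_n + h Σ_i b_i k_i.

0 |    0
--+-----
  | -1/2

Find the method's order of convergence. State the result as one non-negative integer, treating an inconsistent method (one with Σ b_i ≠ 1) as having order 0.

b = (-1/2)
c = (0)
Σ b_i: (-1/2)·1 = -1/2 ≠ 1 ⇒ order 0.

0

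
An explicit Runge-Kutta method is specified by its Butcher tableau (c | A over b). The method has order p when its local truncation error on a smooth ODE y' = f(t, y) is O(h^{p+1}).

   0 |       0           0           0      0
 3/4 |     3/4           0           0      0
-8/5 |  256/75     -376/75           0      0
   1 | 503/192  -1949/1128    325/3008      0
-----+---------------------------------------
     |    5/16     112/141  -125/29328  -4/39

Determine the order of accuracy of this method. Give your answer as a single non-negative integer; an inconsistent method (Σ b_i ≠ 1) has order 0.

4

b = (5/16, 112/141, -125/29328, -4/39)
c = (0, 3/4, -8/5, 1)
Ac = (0, 0, -94/25, -47/32)
Σ b_i: 5/16·1 + 112/141·1 + (-125/29328)·1 + (-4/39)·1 = 1 ✓
b·c: 112/141·3/4 + (-125/29328)·(-8/5) + (-4/39)·1 = 1/2 ✓
b·c²: 112/141·9/16 + (-125/29328)·64/25 + (-4/39)·1 = 1/3 ✓
b·Ac: (-125/29328)·(-94/25) + (-4/39)·(-47/32) = 1/6 ✓
b·c³: 112/141·27/64 + (-125/29328)·(-512/125) + (-4/39)·1 = 1/4 ✓
b·(c∘Ac): (-125/29328)·752/125 + (-4/39)·(-47/32) = 1/8 ✓
b·Ac²: (-125/29328)·(-141/50) + (-4/39)·(-89/128) = 1/12 ✓
b·A²c: (-4/39)·(-13/32) = 1/24 ✓; 4 stages ⇒ order 4.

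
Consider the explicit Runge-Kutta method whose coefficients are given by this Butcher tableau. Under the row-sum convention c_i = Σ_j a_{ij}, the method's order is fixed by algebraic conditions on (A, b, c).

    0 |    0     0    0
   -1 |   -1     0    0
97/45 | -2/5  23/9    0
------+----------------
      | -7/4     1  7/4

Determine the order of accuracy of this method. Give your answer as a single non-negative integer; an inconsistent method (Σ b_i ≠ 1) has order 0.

1

b = (-7/4, 1, 7/4)
c = (0, -1, 97/45)
Ac = (0, 0, -23/9)
Σ b_i: (-7/4)·1 + 1·1 + 7/4·1 = 1 ✓
b·c: 1·(-1) + 7/4·97/45 = 499/180 ≠ 1/2 ⇒ order 1.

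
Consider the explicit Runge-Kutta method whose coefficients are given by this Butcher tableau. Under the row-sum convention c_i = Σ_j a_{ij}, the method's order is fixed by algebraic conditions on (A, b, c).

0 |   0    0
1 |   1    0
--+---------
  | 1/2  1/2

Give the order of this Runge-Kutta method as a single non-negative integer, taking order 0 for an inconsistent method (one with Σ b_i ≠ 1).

2

b = (1/2, 1/2)
c = (0, 1)
Σ b_i: 1/2·1 + 1/2·1 = 1 ✓
b·c: 1/2·1 = 1/2 ✓; 2 stages ⇒ order 2.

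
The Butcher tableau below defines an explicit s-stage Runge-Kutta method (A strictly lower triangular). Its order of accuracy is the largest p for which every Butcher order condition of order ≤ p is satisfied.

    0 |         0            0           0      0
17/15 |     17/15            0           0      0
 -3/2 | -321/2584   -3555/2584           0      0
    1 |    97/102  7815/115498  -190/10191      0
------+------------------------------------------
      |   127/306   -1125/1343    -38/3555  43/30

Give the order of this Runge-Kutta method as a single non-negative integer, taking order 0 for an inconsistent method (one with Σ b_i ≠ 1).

4

b = (127/306, -1125/1343, -38/3555, 43/30)
c = (0, 17/15, -3/2, 1)
Ac = (0, 0, -237/152, 9/86)
Σ b_i: 127/306·1 + (-1125/1343)·1 + (-38/3555)·1 + 43/30·1 = 1 ✓
b·c: (-1125/1343)·17/15 + (-38/3555)·(-3/2) + 43/30·1 = 1/2 ✓
b·c²: (-1125/1343)·289/225 + (-38/3555)·9/4 + 43/30·1 = 1/3 ✓
b·Ac: (-38/3555)·(-237/152) + 43/30·9/86 = 1/6 ✓
b·c³: (-1125/1343)·4913/3375 + (-38/3555)·(-27/8) + 43/30·1 = 1/4 ✓
b·(c∘Ac): (-38/3555)·711/304 + 43/30·9/86 = 1/8 ✓
b·Ac²: (-38/3555)·(-1343/760) + 43/30·29/645 = 1/12 ✓
b·A²c: 43/30·5/172 = 1/24 ✓; 4 stages ⇒ order 4.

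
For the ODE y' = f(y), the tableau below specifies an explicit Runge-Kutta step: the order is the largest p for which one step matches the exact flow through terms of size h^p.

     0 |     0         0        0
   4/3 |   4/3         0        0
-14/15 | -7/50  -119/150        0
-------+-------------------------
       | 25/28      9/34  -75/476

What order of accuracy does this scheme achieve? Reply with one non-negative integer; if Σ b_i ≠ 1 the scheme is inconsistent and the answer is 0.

3

b = (25/28, 9/34, -75/476)
c = (0, 4/3, -14/15)
Ac = (0, 0, -238/225)
Σ b_i: 25/28·1 + 9/34·1 + (-75/476)·1 = 1 ✓
b·c: 9/34·4/3 + (-75/476)·(-14/15) = 1/2 ✓
b·c²: 9/34·16/9 + (-75/476)·196/225 = 1/3 ✓
b·Ac: (-75/476)·(-238/225) = 1/6 ✓; 3 stages ⇒ order 3.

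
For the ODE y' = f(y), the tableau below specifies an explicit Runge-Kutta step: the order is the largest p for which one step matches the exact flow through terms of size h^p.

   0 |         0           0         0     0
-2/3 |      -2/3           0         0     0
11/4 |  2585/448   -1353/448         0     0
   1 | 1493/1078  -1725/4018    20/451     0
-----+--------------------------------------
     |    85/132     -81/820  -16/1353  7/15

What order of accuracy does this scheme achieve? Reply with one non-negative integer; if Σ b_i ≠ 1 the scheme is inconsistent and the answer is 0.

4

b = (85/132, -81/820, -16/1353, 7/15)
c = (0, -2/3, 11/4, 1)
Ac = (0, 0, 451/224, 20/49)
Σ b_i: 85/132·1 + (-81/820)·1 + (-16/1353)·1 + 7/15·1 = 1 ✓
b·c: (-81/820)·(-2/3) + (-16/1353)·11/4 + 7/15·1 = 1/2 ✓
b·c²: (-81/820)·4/9 + (-16/1353)·121/16 + 7/15·1 = 1/3 ✓
b·Ac: (-16/1353)·451/224 + 7/15·20/49 = 1/6 ✓
b·c³: (-81/820)·(-8/27) + (-16/1353)·1331/64 + 7/15·1 = 1/4 ✓
b·(c∘Ac): (-16/1353)·4961/896 + 7/15·20/49 = 1/8 ✓
b·Ac²: (-16/1353)·(-451/336) + 7/15·85/588 = 1/12 ✓
b·A²c: 7/15·5/56 = 1/24 ✓; 4 stages ⇒ order 4.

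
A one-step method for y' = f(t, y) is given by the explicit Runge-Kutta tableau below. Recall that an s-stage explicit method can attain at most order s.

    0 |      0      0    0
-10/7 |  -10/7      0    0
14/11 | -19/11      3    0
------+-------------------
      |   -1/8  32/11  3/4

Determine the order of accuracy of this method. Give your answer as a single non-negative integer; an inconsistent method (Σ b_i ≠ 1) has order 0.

0

b = (-1/8, 32/11, 3/4)
c = (0, -10/7, 14/11)
Ac = (0, 0, -30/7)
Σ b_i: (-1/8)·1 + 32/11·1 + 3/4·1 = 311/88 ≠ 1 ⇒ order 0.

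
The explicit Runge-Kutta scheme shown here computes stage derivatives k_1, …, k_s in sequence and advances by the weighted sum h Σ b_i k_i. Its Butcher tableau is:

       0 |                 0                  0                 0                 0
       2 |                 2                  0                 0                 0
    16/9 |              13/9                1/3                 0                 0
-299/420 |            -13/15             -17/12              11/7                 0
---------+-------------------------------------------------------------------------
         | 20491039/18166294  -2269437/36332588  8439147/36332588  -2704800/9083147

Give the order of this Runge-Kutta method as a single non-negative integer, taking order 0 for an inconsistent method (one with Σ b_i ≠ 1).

b = (20491039/18166294, -2269437/36332588, 8439147/36332588, -2704800/9083147)
c = (0, 2, 16/9, -299/420)
Ac = (0, 0, 2/3, -5/126)
Σ b_i: 20491039/18166294·1 + (-2269437/36332588)·1 + 8439147/36332588·1 + (-2704800/9083147)·1 = 1 ✓
b·c: (-2269437/36332588)·2 + 8439147/36332588·16/9 + (-2704800/9083147)·(-299/420) = 1/2 ✓
b·c²: (-2269437/36332588)·4 + 8439147/36332588·256/81 + (-2704800/9083147)·89401/176400 = 1/3 ✓
b·Ac: 8439147/36332588·2/3 + (-2704800/9083147)·(-5/126) = 1/6 ✓
b·c³: (-2269437/36332588)·8 + 8439147/36332588·4096/729 + (-2704800/9083147)·(-26730899/74088000) = 5223444217/5722382610 ≠ 1/4 ⇒ order 3.
b·(c∘Ac): 8439147/36332588·32/27 + (-2704800/9083147)·299/10584 = 21816692/81748323 ≠ 1/8
b·Ac²: 8439147/36332588·4/3 + (-2704800/9083147)·(-397/567) = 127085923/245244969 ≠ 1/12
b·A²c: (-2704800/9083147)·22/21 = -2833600/9083147 ≠ 1/24

3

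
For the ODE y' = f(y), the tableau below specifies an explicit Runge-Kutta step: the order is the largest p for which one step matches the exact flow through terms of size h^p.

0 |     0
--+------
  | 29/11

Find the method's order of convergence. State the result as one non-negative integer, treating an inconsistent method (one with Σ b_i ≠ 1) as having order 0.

0

b = (29/11)
c = (0)
Σ b_i: 29/11·1 = 29/11 ≠ 1 ⇒ order 0.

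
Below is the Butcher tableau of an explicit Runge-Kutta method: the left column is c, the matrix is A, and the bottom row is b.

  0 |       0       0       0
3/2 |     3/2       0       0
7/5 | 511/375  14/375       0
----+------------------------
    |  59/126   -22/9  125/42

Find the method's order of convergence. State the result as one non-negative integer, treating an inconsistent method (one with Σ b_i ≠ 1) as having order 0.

3

b = (59/126, -22/9, 125/42)
c = (0, 3/2, 7/5)
Ac = (0, 0, 7/125)
Σ b_i: 59/126·1 + (-22/9)·1 + 125/42·1 = 1 ✓
b·c: (-22/9)·3/2 + 125/42·7/5 = 1/2 ✓
b·c²: (-22/9)·9/4 + 125/42·49/25 = 1/3 ✓
b·Ac: 125/42·7/125 = 1/6 ✓; 3 stages ⇒ order 3.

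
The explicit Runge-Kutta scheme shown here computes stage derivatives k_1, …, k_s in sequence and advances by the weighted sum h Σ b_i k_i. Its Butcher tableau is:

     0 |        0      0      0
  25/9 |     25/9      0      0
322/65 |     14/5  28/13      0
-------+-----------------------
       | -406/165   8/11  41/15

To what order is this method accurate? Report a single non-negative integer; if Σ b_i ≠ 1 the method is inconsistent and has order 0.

b = (-406/165, 8/11, 41/15)
c = (0, 25/9, 322/65)
Ac = (0, 0, 700/117)
Σ b_i: (-406/165)·1 + 8/11·1 + 41/15·1 = 1 ✓
b·c: 8/11·25/9 + 41/15·322/65 = 500666/32175 ≠ 1/2 ⇒ order 1.

1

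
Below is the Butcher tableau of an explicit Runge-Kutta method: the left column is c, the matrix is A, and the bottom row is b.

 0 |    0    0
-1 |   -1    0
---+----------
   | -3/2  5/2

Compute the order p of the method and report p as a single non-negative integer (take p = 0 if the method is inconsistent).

b = (-3/2, 5/2)
c = (0, -1)
Σ b_i: (-3/2)·1 + 5/2·1 = 1 ✓
b·c: 5/2·(-1) = -5/2 ≠ 1/2 ⇒ order 1.

1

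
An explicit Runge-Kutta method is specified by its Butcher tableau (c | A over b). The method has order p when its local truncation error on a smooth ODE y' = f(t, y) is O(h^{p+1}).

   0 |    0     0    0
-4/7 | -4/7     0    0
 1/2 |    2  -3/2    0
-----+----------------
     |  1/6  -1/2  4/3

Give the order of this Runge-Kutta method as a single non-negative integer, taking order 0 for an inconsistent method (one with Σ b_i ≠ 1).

1

b = (1/6, -1/2, 4/3)
c = (0, -4/7, 1/2)
Ac = (0, 0, 6/7)
Σ b_i: 1/6·1 + (-1/2)·1 + 4/3·1 = 1 ✓
b·c: (-1/2)·(-4/7) + 4/3·1/2 = 20/21 ≠ 1/2 ⇒ order 1.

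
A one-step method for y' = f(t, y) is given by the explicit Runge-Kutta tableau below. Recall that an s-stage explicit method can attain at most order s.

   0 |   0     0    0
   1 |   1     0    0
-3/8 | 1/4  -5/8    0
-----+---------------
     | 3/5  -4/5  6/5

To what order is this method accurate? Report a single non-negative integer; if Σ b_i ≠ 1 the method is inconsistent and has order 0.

b = (3/5, -4/5, 6/5)
c = (0, 1, -3/8)
Ac = (0, 0, -5/8)
Σ b_i: 3/5·1 + (-4/5)·1 + 6/5·1 = 1 ✓
b·c: (-4/5)·1 + 6/5·(-3/8) = -5/4 ≠ 1/2 ⇒ order 1.

1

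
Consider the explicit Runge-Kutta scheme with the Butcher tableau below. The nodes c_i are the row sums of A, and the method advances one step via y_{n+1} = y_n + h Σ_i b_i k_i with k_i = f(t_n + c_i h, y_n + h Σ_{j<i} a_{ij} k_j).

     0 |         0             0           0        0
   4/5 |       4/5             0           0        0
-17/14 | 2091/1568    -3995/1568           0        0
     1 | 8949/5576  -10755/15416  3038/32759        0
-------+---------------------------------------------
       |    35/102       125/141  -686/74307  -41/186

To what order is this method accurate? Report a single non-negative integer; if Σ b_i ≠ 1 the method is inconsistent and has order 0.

b = (35/102, 125/141, -686/74307, -41/186)
c = (0, 4/5, -17/14, 1)
Ac = (0, 0, -799/392, -55/82)
Σ b_i: 35/102·1 + 125/141·1 + (-686/74307)·1 + (-41/186)·1 = 1 ✓
b·c: 125/141·4/5 + (-686/74307)·(-17/14) + (-41/186)·1 = 1/2 ✓
b·c²: 125/141·16/25 + (-686/74307)·289/196 + (-41/186)·1 = 1/3 ✓
b·Ac: (-686/74307)·(-799/392) + (-41/186)·(-55/82) = 1/6 ✓
b·c³: 125/141·64/125 + (-686/74307)·(-4913/2744) + (-41/186)·1 = 1/4 ✓
b·(c∘Ac): (-686/74307)·13583/5488 + (-41/186)·(-55/82) = 1/8 ✓
b·Ac²: (-686/74307)·(-799/490) + (-41/186)·(-127/410) = 1/12 ✓
b·A²c: (-41/186)·(-31/164) = 1/24 ✓; 4 stages ⇒ order 4.

4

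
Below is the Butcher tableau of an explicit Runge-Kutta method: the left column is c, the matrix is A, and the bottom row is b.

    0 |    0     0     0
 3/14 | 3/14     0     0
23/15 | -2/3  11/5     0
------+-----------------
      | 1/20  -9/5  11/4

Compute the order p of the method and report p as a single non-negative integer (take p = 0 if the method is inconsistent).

1

b = (1/20, -9/5, 11/4)
c = (0, 3/14, 23/15)
Ac = (0, 0, 33/70)
Σ b_i: 1/20·1 + (-9/5)·1 + 11/4·1 = 1 ✓
b·c: (-9/5)·3/14 + 11/4·23/15 = 1609/420 ≠ 1/2 ⇒ order 1.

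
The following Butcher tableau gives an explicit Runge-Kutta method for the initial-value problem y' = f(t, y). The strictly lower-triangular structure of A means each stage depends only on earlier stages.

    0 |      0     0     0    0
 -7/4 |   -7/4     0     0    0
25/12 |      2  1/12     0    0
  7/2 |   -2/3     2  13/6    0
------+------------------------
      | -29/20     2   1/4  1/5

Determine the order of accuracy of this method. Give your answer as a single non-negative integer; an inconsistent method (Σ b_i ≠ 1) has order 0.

1

b = (-29/20, 2, 1/4, 1/5)
c = (0, -7/4, 25/12, 7/2)
Ac = (0, 0, -7/48, 73/72)
Σ b_i: (-29/20)·1 + 2·1 + 1/4·1 + 1/5·1 = 1 ✓
b·c: 2·(-7/4) + 1/4·25/12 + 1/5·7/2 = -547/240 ≠ 1/2 ⇒ order 1.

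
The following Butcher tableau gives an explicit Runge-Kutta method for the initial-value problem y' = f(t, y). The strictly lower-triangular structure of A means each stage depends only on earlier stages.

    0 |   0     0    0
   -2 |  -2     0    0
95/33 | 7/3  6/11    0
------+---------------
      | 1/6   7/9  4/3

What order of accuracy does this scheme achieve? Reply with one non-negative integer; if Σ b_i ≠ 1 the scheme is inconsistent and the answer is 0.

b = (1/6, 7/9, 4/3)
c = (0, -2, 95/33)
Ac = (0, 0, -12/11)
Σ b_i: 1/6·1 + 7/9·1 + 4/3·1 = 41/18 ≠ 1 ⇒ order 0.

0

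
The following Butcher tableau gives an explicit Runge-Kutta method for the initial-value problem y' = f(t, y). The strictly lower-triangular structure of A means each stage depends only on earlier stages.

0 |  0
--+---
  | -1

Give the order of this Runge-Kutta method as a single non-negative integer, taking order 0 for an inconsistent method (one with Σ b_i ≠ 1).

0

b = (-1)
c = (0)
Σ b_i: (-1)·1 = -1 ≠ 1 ⇒ order 0.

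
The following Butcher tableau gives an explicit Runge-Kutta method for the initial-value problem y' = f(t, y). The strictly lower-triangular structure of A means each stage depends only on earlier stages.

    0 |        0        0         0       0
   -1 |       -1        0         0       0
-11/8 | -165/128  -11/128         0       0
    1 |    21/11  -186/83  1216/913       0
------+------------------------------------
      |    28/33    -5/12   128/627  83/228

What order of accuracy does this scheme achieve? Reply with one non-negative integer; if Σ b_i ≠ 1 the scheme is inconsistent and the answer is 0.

4

b = (28/33, -5/12, 128/627, 83/228)
c = (0, -1, -11/8, 1)
Ac = (0, 0, 11/128, 34/83)
Σ b_i: 28/33·1 + (-5/12)·1 + 128/627·1 + 83/228·1 = 1 ✓
b·c: (-5/12)·(-1) + 128/627·(-11/8) + 83/228·1 = 1/2 ✓
b·c²: (-5/12)·1 + 128/627·121/64 + 83/228·1 = 1/3 ✓
b·Ac: 128/627·11/128 + 83/228·34/83 = 1/6 ✓
b·c³: (-5/12)·(-1) + 128/627·(-1331/512) + 83/228·1 = 1/4 ✓
b·(c∘Ac): 128/627·(-121/1024) + 83/228·34/83 = 1/8 ✓
b·Ac²: 128/627·(-11/128) + 83/228·23/83 = 1/12 ✓
b·A²c: 83/228·19/166 = 1/24 ✓; 4 stages ⇒ order 4.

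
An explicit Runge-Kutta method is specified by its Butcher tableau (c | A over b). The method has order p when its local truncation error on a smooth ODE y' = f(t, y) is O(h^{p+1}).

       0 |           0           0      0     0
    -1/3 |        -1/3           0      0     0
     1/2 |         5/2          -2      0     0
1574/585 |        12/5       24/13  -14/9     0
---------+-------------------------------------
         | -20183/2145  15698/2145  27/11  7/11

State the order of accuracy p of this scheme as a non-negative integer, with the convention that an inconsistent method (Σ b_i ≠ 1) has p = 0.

b = (-20183/2145, 15698/2145, 27/11, 7/11)
c = (0, -1/3, 1/2, 1574/585)
Ac = (0, 0, 2/3, -163/117)
Σ b_i: (-20183/2145)·1 + 15698/2145·1 + 27/11·1 + 7/11·1 = 1 ✓
b·c: 15698/2145·(-1/3) + 27/11·1/2 + 7/11·1574/585 = 1/2 ✓
b·c²: 15698/2145·1/9 + 27/11·1/4 + 7/11·2477476/342225 = 90853843/15057900 ≠ 1/3 ⇒ order 2.
b·Ac: 27/11·2/3 + 7/11·(-163/117) = 965/1287 ≠ 1/6

2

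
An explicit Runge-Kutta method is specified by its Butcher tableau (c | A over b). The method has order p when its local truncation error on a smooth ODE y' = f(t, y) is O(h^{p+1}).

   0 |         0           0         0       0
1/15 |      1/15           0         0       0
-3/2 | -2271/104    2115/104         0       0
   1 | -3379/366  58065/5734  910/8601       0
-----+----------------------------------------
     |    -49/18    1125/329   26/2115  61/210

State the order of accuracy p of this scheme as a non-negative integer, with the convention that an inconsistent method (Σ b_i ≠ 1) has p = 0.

b = (-49/18, 1125/329, 26/2115, 61/210)
c = (0, 1/15, -3/2, 1)
Ac = (0, 0, 141/104, 63/122)
Σ b_i: (-49/18)·1 + 1125/329·1 + 26/2115·1 + 61/210·1 = 1 ✓
b·c: 1125/329·1/15 + 26/2115·(-3/2) + 61/210·1 = 1/2 ✓
b·c²: 1125/329·1/225 + 26/2115·9/4 + 61/210·1 = 1/3 ✓
b·Ac: 26/2115·141/104 + 61/210·63/122 = 1/6 ✓
b·c³: 1125/329·1/3375 + 26/2115·(-27/8) + 61/210·1 = 1/4 ✓
b·(c∘Ac): 26/2115·(-423/208) + 61/210·63/122 = 1/8 ✓
b·Ac²: 26/2115·47/520 + 61/210·259/915 = 1/12 ✓
b·A²c: 61/210·35/244 = 1/24 ✓; 4 stages ⇒ order 4.

4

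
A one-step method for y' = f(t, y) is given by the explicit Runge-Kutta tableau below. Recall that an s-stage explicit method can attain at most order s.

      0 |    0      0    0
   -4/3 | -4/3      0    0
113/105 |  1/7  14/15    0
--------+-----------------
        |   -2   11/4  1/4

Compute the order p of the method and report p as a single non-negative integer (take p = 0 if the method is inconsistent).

1

b = (-2, 11/4, 1/4)
c = (0, -4/3, 113/105)
Ac = (0, 0, -56/45)
Σ b_i: (-2)·1 + 11/4·1 + 1/4·1 = 1 ✓
b·c: 11/4·(-4/3) + 1/4·113/105 = -1427/420 ≠ 1/2 ⇒ order 1.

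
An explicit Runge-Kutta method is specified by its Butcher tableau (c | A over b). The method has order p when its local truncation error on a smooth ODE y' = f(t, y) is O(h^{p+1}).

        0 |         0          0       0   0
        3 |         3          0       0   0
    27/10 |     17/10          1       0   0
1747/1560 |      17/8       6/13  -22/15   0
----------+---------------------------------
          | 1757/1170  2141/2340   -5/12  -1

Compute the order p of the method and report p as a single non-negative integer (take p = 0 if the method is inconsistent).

b = (1757/1170, 2141/2340, -5/12, -1)
c = (0, 3, 27/10, 1747/1560)
Ac = (0, 0, 3, -837/325)
Σ b_i: 1757/1170·1 + 2141/2340·1 + (-5/12)·1 + (-1)·1 = 1 ✓
b·c: 2141/2340·3 + (-5/12)·27/10 + (-1)·1747/1560 = 1/2 ✓
b·c²: 2141/2340·9 + (-5/12)·729/100 + (-1)·3052009/2433600 = 9595691/2433600 ≠ 1/3 ⇒ order 2.
b·Ac: (-5/12)·3 + (-1)·(-837/325) = 1723/1300 ≠ 1/6

2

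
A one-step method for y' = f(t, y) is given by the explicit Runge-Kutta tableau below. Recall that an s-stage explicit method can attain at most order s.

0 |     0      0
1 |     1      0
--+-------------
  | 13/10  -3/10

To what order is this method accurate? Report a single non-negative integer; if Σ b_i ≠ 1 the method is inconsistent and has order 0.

b = (13/10, -3/10)
c = (0, 1)
Σ b_i: 13/10·1 + (-3/10)·1 = 1 ✓
b·c: (-3/10)·1 = -3/10 ≠ 1/2 ⇒ order 1.

1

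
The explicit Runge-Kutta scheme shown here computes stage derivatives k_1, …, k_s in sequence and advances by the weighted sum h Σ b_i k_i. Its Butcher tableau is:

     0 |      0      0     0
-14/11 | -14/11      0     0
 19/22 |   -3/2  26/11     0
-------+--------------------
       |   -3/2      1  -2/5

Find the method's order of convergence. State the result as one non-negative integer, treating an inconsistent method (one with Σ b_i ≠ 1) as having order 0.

0

b = (-3/2, 1, -2/5)
c = (0, -14/11, 19/22)
Ac = (0, 0, -364/121)
Σ b_i: (-3/2)·1 + 1·1 + (-2/5)·1 = -9/10 ≠ 1 ⇒ order 0.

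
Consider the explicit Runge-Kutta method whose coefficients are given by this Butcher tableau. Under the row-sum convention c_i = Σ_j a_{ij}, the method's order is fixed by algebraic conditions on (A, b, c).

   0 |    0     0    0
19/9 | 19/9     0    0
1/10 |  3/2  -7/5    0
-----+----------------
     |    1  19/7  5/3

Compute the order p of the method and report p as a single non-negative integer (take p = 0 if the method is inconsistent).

b = (1, 19/7, 5/3)
c = (0, 19/9, 1/10)
Ac = (0, 0, -133/45)
Σ b_i: 1·1 + 19/7·1 + 5/3·1 = 113/21 ≠ 1 ⇒ order 0.

0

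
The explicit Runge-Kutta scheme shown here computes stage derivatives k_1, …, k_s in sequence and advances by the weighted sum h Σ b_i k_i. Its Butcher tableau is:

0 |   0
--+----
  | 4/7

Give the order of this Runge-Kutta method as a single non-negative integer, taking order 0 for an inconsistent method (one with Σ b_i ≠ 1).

b = (4/7)
c = (0)
Σ b_i: 4/7·1 = 4/7 ≠ 1 ⇒ order 0.

0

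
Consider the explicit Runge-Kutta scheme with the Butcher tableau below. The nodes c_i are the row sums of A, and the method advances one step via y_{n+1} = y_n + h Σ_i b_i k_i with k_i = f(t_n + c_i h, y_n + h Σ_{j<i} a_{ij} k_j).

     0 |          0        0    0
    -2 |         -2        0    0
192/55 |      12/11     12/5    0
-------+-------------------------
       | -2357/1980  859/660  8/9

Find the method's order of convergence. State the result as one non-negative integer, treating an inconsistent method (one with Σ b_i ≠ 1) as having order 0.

2

b = (-2357/1980, 859/660, 8/9)
c = (0, -2, 192/55)
Ac = (0, 0, -24/5)
Σ b_i: (-2357/1980)·1 + 859/660·1 + 8/9·1 = 1 ✓
b·c: 859/660·(-2) + 8/9·192/55 = 1/2 ✓
b·c²: 859/660·4 + 8/9·36864/3025 = 145549/9075 ≠ 1/3 ⇒ order 2.
b·Ac: 8/9·(-24/5) = -64/15 ≠ 1/6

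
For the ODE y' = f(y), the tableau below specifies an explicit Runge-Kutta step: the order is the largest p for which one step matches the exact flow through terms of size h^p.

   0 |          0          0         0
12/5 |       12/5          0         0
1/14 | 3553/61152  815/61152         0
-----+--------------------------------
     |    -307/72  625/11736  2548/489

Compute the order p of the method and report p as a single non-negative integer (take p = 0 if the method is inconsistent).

b = (-307/72, 625/11736, 2548/489)
c = (0, 12/5, 1/14)
Ac = (0, 0, 163/5096)
Σ b_i: (-307/72)·1 + 625/11736·1 + 2548/489·1 = 1 ✓
b·c: 625/11736·12/5 + 2548/489·1/14 = 1/2 ✓
b·c²: 625/11736·144/25 + 2548/489·1/196 = 1/3 ✓
b·Ac: 2548/489·163/5096 = 1/6 ✓; 3 stages ⇒ order 3.

3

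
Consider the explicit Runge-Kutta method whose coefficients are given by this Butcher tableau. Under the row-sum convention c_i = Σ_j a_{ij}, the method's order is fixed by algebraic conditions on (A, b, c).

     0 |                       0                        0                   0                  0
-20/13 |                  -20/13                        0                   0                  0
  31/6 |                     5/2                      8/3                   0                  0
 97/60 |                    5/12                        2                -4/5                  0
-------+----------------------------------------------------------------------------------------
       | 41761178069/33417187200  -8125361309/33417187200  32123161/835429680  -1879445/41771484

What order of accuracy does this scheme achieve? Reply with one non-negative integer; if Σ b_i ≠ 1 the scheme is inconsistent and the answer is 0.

b = (41761178069/33417187200, -8125361309/33417187200, 32123161/835429680, -1879445/41771484)
c = (0, -20/13, 31/6, 97/60)
Ac = (0, 0, -160/39, -1406/195)
Σ b_i: 41761178069/33417187200·1 + (-8125361309/33417187200)·1 + 32123161/835429680·1 + (-1879445/41771484)·1 = 1 ✓
b·c: (-8125361309/33417187200)·(-20/13) + 32123161/835429680·31/6 + (-1879445/41771484)·97/60 = 1/2 ✓
b·c²: (-8125361309/33417187200)·400/169 + 32123161/835429680·961/36 + (-1879445/41771484)·9409/3600 = 1/3 ✓
b·Ac: 32123161/835429680·(-160/39) + (-1879445/41771484)·(-1406/195) = 1/6 ✓
b·c³: (-8125361309/33417187200)·(-8000/2197) + 32123161/835429680·29791/216 + (-1879445/41771484)·912673/216000 = 46905955776923/7819621804800 ≠ 1/4 ⇒ order 3.
b·(c∘Ac): 32123161/835429680·(-2480/117) + (-1879445/41771484)·(-68191/5850) = -4733490947/16290878760 ≠ 1/8
b·Ac²: 32123161/835429680·3200/507 + (-1879445/41771484)·(-126409/7605) = 4841143837/4887263628 ≠ 1/12
b·A²c: (-1879445/41771484)·128/39 = -60142240/407271969 ≠ 1/24

3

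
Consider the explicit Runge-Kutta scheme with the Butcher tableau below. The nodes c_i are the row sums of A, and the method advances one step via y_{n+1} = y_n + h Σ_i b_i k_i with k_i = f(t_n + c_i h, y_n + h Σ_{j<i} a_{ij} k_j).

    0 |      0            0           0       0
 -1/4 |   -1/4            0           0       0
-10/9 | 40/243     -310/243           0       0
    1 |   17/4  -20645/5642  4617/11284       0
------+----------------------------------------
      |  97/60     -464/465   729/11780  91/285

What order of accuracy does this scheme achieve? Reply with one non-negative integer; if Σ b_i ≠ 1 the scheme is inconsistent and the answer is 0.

b = (97/60, -464/465, 729/11780, 91/285)
c = (0, -1/4, -10/9, 1)
Ac = (0, 0, 155/486, 335/728)
Σ b_i: 97/60·1 + (-464/465)·1 + 729/11780·1 + 91/285·1 = 1 ✓
b·c: (-464/465)·(-1/4) + 729/11780·(-10/9) + 91/285·1 = 1/2 ✓
b·c²: (-464/465)·1/16 + 729/11780·100/81 + 91/285·1 = 1/3 ✓
b·Ac: 729/11780·155/486 + 91/285·335/728 = 1/6 ✓
b·c³: (-464/465)·(-1/64) + 729/11780·(-1000/729) + 91/285·1 = 1/4 ✓
b·(c∘Ac): 729/11780·(-775/2187) + 91/285·335/728 = 1/8 ✓
b·Ac²: 729/11780·(-155/1944) + 91/285·115/416 = 1/12 ✓
b·A²c: 91/285·95/728 = 1/24 ✓; 4 stages ⇒ order 4.

4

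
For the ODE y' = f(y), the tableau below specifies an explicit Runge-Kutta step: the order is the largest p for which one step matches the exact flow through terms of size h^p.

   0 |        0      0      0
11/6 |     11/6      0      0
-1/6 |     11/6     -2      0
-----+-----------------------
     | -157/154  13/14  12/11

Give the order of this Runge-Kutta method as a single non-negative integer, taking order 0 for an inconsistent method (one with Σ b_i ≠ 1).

1

b = (-157/154, 13/14, 12/11)
c = (0, 11/6, -1/6)
Ac = (0, 0, -11/3)
Σ b_i: (-157/154)·1 + 13/14·1 + 12/11·1 = 1 ✓
b·c: 13/14·11/6 + 12/11·(-1/6) = 1405/924 ≠ 1/2 ⇒ order 1.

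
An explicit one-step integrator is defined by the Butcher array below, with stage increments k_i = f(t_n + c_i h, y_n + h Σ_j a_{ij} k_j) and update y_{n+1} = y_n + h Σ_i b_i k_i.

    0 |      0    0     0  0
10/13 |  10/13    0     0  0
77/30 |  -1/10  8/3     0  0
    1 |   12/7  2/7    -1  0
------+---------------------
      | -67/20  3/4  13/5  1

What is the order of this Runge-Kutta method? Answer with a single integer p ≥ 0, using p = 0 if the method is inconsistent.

b = (-67/20, 3/4, 13/5, 1)
c = (0, 10/13, 77/30, 1)
Ac = (0, 0, 80/39, -6407/2730)
Σ b_i: (-67/20)·1 + 3/4·1 + 13/5·1 + 1·1 = 1 ✓
b·c: 3/4·10/13 + 13/5·77/30 + 1·1 = 8044/975 ≠ 1/2 ⇒ order 1.

1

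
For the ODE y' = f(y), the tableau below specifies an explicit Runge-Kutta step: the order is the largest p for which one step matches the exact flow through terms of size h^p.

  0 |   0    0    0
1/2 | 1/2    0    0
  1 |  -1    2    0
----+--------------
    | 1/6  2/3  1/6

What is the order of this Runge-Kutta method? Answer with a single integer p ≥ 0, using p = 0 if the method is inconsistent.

b = (1/6, 2/3, 1/6)
c = (0, 1/2, 1)
Ac = (0, 0, 1)
Σ b_i: 1/6·1 + 2/3·1 + 1/6·1 = 1 ✓
b·c: 2/3·1/2 + 1/6·1 = 1/2 ✓
b·c²: 2/3·1/4 + 1/6·1 = 1/3 ✓
b·Ac: 1/6·1 = 1/6 ✓; 3 stages ⇒ order 3.

3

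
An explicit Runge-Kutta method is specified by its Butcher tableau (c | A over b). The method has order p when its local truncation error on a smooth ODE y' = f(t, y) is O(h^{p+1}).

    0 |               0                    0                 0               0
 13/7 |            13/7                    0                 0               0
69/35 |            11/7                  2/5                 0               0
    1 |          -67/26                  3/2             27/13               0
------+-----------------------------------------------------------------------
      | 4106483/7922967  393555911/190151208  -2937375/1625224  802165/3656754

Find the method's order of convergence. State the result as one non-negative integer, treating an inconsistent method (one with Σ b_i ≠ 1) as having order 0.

3

b = (4106483/7922967, 393555911/190151208, -2937375/1625224, 802165/3656754)
c = (0, 13/7, 69/35, 1)
Ac = (0, 0, 26/35, 6261/910)
Σ b_i: 4106483/7922967·1 + 393555911/190151208·1 + (-2937375/1625224)·1 + 802165/3656754·1 = 1 ✓
b·c: 393555911/190151208·13/7 + (-2937375/1625224)·69/35 + 802165/3656754·1 = 1/2 ✓
b·c²: 393555911/190151208·169/49 + (-2937375/1625224)·4761/1225 + 802165/3656754·1 = 1/3 ✓
b·Ac: (-2937375/1625224)·26/35 + 802165/3656754·6261/910 = 1/6 ✓
b·c³: 393555911/190151208·2197/343 + (-2937375/1625224)·328509/42875 + 802165/3656754·1 = -22204495/59726982 ≠ 1/4 ⇒ order 3.
b·(c∘Ac): (-2937375/1625224)·1794/1225 + 802165/3656754·6261/910 = -4853192/4266213 ≠ 1/8
b·Ac²: (-2937375/1625224)·338/245 + 802165/3656754·60267/4550 = 17584237/42662130 ≠ 1/12
b·A²c: 802165/3656754·54/35 = 68757/203153 ≠ 1/24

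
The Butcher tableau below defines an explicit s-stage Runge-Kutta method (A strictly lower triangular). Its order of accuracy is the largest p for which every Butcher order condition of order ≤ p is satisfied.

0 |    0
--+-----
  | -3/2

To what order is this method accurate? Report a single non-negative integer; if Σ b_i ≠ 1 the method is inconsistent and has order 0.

b = (-3/2)
c = (0)
Σ b_i: (-3/2)·1 = -3/2 ≠ 1 ⇒ order 0.

0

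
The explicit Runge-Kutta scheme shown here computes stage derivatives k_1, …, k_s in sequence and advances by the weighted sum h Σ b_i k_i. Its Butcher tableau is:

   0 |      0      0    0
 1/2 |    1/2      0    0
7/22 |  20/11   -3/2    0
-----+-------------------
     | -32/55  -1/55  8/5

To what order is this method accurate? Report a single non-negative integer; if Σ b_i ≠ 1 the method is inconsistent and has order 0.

2

b = (-32/55, -1/55, 8/5)
c = (0, 1/2, 7/22)
Ac = (0, 0, -3/4)
Σ b_i: (-32/55)·1 + (-1/55)·1 + 8/5·1 = 1 ✓
b·c: (-1/55)·1/2 + 8/5·7/22 = 1/2 ✓
b·c²: (-1/55)·1/4 + 8/5·49/484 = 381/2420 ≠ 1/3 ⇒ order 2.
b·Ac: 8/5·(-3/4) = -6/5 ≠ 1/6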